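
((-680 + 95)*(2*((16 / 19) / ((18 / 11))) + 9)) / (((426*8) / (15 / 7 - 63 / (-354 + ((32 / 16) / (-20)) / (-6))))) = -1831613875 / 458422576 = -4.00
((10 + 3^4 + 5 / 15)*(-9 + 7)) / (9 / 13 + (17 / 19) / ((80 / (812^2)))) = -0.02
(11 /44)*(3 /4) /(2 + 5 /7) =21 /304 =0.07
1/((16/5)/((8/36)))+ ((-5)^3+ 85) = -2875/72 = -39.93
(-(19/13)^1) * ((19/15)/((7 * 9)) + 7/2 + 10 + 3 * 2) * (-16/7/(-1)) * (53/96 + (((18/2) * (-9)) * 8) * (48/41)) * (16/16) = 2091553045237/42309540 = 49434.55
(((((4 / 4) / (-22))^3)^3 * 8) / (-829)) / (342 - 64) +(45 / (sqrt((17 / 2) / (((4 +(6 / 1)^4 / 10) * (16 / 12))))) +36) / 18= 69557419617694977 / 34778709808847488 +2 * sqrt(85170) / 51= 13.44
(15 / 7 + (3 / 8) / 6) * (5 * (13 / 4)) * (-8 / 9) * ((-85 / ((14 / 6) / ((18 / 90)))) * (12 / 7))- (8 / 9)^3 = 198618383 / 500094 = 397.16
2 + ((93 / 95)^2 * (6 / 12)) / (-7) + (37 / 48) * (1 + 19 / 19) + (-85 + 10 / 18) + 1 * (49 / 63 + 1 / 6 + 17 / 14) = -119495513 / 1516200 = -78.81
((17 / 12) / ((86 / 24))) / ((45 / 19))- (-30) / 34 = 34516 / 32895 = 1.05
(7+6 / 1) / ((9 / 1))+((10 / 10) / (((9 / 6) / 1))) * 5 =43 / 9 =4.78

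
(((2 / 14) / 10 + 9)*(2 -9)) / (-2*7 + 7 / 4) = 1262 / 245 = 5.15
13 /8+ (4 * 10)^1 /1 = 333 /8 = 41.62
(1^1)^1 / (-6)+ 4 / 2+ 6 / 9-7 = -9 / 2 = -4.50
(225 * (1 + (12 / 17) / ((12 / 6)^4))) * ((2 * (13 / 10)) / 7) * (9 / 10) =74763 / 952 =78.53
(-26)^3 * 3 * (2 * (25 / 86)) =-1318200 / 43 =-30655.81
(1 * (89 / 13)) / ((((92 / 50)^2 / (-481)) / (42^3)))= -72061609.17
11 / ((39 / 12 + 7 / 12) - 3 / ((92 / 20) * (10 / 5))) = 69 / 22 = 3.14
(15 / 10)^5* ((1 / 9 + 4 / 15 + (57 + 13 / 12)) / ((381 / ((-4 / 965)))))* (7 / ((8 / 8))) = -662949 / 19608800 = -0.03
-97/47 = -2.06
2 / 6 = 1 / 3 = 0.33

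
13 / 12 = 1.08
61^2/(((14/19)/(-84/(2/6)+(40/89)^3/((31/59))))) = -194543916898886/152978273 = -1271709.46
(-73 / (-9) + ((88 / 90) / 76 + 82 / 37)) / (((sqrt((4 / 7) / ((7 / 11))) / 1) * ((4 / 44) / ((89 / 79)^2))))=9068689532 * sqrt(11) / 197434035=152.34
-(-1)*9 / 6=3 / 2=1.50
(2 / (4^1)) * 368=184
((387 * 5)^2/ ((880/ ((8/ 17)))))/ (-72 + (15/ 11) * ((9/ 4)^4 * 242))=5325120/ 22301807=0.24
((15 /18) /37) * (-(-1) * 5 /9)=0.01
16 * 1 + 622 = 638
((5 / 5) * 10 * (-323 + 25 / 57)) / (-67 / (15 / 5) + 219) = -18386 / 1121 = -16.40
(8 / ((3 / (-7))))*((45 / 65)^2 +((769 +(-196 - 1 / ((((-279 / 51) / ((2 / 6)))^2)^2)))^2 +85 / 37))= -4221074114049923362849657100144 / 688720974940100627547399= -6128859.53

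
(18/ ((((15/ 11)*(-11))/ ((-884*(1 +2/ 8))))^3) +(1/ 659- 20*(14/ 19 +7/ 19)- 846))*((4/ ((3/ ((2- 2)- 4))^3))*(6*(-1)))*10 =1383768363934720/ 338067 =4093177872.83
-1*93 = -93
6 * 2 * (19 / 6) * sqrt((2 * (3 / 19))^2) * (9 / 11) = 108 / 11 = 9.82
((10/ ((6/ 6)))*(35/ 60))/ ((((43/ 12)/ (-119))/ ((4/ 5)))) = -6664/ 43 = -154.98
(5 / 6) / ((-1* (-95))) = 1 / 114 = 0.01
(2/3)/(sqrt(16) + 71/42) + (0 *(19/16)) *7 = 28/239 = 0.12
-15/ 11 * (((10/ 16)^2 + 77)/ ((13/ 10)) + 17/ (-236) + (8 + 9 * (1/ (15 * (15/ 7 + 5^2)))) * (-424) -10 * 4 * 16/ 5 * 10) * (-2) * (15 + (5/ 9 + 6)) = -402058399247/ 1479720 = -271712.49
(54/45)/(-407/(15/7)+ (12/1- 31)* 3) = -0.00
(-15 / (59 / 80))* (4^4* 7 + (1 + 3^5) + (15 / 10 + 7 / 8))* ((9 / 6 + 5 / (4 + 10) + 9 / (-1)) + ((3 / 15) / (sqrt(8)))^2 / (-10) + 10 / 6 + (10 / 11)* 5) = 7015776917 / 181720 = 38607.62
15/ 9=5/ 3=1.67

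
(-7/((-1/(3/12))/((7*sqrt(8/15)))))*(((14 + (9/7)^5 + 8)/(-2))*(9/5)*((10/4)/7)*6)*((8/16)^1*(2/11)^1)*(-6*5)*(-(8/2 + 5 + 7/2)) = -289442025*sqrt(30)/105644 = -15006.43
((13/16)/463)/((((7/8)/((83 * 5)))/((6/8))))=16185/25928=0.62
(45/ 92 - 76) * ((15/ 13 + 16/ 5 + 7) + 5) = -7384661/ 5980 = -1234.89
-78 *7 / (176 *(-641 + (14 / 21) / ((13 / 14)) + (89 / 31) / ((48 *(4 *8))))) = 21123648 / 4359724105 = 0.00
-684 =-684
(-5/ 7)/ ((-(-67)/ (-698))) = 3490/ 469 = 7.44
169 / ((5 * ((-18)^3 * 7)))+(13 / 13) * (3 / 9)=67871 / 204120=0.33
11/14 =0.79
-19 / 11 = -1.73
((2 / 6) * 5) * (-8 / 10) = -4 / 3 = -1.33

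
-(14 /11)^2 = -196 /121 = -1.62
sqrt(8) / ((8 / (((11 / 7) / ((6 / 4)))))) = 0.37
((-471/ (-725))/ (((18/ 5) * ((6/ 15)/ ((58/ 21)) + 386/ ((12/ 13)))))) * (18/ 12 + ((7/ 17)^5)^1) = 674030045/ 1033459955734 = 0.00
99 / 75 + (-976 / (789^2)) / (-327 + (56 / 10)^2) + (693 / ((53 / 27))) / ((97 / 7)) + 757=463498564413530633 / 591350299681275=783.80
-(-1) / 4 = 1 / 4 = 0.25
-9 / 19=-0.47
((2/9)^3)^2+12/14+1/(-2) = 2658101/7440174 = 0.36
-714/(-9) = 238/3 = 79.33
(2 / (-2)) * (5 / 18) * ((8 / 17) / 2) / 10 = -1 / 153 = -0.01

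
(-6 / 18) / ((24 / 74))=-37 / 36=-1.03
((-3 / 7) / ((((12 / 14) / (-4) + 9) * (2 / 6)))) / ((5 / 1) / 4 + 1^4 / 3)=-72 / 779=-0.09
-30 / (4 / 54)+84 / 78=-5251 / 13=-403.92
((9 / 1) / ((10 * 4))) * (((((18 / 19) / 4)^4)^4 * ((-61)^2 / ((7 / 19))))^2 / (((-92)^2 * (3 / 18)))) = 1283640485941152936533362983088847318667 / 8210500279534194832029059226454807751919642692676485120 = 0.00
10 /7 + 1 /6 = 67 /42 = 1.60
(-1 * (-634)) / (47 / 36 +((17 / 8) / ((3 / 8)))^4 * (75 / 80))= 273888 / 418169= 0.65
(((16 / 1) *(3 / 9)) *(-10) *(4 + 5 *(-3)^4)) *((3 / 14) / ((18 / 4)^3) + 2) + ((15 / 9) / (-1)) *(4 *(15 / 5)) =-222990700 / 5103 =-43697.96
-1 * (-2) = 2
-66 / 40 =-33 / 20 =-1.65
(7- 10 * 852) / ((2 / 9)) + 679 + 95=-37534.50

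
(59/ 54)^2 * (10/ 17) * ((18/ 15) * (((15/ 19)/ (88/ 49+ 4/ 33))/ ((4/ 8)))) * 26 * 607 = 14805559769/ 1351755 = 10952.84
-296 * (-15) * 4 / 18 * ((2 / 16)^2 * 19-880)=-3471895 / 4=-867973.75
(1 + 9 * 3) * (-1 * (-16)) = 448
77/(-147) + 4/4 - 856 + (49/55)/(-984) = -108035661/126280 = -855.52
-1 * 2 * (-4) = 8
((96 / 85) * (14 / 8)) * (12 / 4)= 504 / 85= 5.93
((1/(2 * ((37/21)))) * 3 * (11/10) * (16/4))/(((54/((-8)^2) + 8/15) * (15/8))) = 177408/122285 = 1.45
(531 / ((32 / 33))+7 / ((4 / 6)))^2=318943881 / 1024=311468.63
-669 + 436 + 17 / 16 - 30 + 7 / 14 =-4183 / 16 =-261.44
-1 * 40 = -40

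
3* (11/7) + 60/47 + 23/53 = 112030/17437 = 6.42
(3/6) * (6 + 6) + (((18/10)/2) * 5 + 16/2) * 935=23387/2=11693.50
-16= -16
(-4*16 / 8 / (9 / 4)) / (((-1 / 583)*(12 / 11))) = 1900.15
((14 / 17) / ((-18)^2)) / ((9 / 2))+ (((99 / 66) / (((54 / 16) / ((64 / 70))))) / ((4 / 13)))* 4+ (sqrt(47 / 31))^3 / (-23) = 5.20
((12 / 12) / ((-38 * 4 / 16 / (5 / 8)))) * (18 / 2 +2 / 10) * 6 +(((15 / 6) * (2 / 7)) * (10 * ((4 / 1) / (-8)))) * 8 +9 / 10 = -41633 / 1330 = -31.30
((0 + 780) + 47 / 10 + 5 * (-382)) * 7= -78771 / 10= -7877.10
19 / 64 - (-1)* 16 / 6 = 2.96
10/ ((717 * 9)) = 10/ 6453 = 0.00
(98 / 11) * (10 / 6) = 490 / 33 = 14.85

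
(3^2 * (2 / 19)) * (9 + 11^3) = 24120 / 19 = 1269.47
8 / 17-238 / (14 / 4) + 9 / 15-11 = -6624 / 85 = -77.93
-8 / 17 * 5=-40 / 17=-2.35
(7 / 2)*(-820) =-2870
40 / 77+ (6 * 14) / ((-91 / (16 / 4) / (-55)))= 203800 / 1001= 203.60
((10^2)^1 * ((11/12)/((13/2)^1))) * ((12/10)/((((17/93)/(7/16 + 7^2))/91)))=28321755/68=416496.40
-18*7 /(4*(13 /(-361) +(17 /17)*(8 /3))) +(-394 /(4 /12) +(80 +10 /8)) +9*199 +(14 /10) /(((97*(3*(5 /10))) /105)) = 107270145 /157916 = 679.29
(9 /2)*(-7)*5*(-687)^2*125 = -18583779375 /2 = -9291889687.50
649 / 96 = 6.76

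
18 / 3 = 6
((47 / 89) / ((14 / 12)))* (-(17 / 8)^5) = -200199837 / 10207232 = -19.61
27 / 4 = 6.75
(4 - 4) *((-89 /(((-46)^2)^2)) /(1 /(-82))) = 0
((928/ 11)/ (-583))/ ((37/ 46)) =-42688/ 237281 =-0.18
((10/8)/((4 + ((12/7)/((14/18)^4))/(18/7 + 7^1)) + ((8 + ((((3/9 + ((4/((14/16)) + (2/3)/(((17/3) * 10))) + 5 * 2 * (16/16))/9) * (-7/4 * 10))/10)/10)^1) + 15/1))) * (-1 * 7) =-21536069625/66817262023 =-0.32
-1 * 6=-6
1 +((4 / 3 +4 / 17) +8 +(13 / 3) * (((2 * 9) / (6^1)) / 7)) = 12.43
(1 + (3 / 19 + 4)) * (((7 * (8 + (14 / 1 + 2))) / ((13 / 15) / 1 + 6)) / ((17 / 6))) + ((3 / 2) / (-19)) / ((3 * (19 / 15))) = 56280615 / 1264222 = 44.52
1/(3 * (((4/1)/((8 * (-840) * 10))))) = -5600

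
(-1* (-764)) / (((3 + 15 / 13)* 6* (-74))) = -2483 / 5994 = -0.41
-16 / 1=-16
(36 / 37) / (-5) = -36 / 185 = -0.19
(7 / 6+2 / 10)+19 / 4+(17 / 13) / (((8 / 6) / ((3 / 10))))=10001 / 1560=6.41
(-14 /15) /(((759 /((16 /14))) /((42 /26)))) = -0.00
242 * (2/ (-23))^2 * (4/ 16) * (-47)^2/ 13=534578/ 6877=77.73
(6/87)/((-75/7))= -14/2175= -0.01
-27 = -27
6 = 6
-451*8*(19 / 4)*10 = -171380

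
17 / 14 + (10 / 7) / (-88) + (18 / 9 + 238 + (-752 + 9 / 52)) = -1022279 / 2002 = -510.63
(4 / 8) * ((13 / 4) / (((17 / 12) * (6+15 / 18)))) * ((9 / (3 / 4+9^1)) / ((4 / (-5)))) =-0.19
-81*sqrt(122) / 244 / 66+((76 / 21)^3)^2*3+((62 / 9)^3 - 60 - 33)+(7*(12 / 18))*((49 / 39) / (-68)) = 264384594965207 / 37908625482 - 27*sqrt(122) / 5368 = 6974.20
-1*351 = -351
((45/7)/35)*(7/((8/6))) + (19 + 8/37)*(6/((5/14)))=1677267/5180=323.80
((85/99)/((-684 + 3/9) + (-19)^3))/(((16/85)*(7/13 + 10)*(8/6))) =-93925/2182425344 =-0.00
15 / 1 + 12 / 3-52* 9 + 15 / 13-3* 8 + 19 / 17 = -104031 / 221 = -470.73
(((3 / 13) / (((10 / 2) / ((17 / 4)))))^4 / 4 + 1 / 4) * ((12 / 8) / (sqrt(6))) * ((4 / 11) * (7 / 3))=32035676407 * sqrt(6) / 603208320000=0.13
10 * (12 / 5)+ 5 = 29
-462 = -462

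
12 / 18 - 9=-25 / 3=-8.33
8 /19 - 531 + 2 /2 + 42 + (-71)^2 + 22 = 4575.42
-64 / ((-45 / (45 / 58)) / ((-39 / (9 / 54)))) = -7488 / 29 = -258.21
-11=-11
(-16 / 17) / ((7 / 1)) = -16 / 119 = -0.13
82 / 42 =41 / 21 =1.95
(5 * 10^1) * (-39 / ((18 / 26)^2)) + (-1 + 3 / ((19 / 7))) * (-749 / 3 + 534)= -2071796 / 513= -4038.59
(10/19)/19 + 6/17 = 2336/6137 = 0.38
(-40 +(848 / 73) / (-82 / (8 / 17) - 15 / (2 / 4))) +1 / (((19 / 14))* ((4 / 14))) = -2235221 / 59641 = -37.48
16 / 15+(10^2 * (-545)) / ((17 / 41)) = -33517228 / 255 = -131440.11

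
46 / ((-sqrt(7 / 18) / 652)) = -48094.20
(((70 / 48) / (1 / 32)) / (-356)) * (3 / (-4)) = 35 / 356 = 0.10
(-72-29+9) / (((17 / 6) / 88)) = -48576 / 17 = -2857.41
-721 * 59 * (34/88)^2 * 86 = -528632153/968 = -546107.60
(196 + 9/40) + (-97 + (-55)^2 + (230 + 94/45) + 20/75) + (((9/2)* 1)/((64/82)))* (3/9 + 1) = 2422273/720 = 3364.27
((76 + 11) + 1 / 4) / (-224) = -349 / 896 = -0.39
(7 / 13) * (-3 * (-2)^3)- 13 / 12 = 1847 / 156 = 11.84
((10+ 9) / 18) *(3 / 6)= 19 / 36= 0.53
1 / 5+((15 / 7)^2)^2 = 255526 / 12005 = 21.28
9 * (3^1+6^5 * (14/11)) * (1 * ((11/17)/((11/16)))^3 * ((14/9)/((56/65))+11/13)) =8140268544/41327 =196972.16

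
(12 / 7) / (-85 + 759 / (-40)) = -480 / 29113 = -0.02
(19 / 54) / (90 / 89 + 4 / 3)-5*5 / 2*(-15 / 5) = 424241 / 11268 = 37.65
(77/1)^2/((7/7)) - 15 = 5914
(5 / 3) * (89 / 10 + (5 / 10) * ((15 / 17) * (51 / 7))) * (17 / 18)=3604 / 189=19.07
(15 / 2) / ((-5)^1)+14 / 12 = -1 / 3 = -0.33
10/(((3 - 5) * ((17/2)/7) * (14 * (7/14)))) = -0.59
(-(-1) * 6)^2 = 36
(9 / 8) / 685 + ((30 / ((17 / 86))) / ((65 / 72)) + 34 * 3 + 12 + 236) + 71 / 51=1887476887 / 3633240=519.50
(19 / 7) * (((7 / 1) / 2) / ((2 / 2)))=19 / 2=9.50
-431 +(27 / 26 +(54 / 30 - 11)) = -57091 / 130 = -439.16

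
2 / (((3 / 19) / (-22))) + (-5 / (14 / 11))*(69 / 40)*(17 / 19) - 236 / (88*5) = -100162763 / 351120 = -285.27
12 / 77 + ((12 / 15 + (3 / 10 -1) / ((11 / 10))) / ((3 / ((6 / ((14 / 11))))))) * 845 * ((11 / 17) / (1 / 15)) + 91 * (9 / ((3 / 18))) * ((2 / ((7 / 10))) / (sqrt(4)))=11949999 / 1309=9129.11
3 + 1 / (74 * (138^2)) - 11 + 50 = 59188753 / 1409256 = 42.00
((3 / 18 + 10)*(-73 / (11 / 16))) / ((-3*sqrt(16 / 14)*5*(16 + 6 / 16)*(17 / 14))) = 997472*sqrt(14) / 1102365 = 3.39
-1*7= -7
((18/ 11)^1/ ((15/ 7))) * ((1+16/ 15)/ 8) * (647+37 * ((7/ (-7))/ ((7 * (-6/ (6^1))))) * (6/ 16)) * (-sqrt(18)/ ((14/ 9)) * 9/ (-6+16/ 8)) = 273771819 * sqrt(2)/ 492800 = 785.66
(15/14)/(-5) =-3/14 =-0.21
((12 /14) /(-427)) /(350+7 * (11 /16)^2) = -512 /90115361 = -0.00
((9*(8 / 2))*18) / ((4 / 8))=1296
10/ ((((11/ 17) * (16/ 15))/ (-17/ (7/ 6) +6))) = -19125/ 154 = -124.19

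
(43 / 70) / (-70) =-43 / 4900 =-0.01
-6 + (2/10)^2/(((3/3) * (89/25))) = -533/89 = -5.99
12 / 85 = 0.14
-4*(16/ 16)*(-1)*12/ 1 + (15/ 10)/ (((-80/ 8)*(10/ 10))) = 957/ 20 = 47.85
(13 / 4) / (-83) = -13 / 332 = -0.04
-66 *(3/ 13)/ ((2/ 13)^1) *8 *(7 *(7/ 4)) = -9702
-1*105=-105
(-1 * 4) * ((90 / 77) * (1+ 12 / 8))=-900 / 77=-11.69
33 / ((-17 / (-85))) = 165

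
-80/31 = -2.58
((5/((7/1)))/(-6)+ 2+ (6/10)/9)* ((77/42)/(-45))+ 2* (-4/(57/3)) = -0.50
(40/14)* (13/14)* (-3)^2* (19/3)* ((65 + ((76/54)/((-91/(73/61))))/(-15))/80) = 2776524131/22596840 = 122.87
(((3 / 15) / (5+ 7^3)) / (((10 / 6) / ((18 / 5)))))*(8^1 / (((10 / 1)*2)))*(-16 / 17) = -144 / 308125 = -0.00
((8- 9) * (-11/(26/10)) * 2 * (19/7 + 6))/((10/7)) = 671/13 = 51.62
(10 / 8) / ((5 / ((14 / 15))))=7 / 30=0.23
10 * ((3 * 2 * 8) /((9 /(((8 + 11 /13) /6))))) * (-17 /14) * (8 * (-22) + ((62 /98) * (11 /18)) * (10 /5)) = 6042905000 /361179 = 16731.05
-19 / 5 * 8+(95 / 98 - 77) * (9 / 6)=-141557 / 980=-144.45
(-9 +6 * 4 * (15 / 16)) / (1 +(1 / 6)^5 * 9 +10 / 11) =7.07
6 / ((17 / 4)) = 24 / 17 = 1.41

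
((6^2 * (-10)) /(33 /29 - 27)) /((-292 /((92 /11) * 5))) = -8004 /4015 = -1.99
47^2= 2209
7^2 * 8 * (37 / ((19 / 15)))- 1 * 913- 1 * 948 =182201 / 19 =9589.53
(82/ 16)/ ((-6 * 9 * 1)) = -41/ 432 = -0.09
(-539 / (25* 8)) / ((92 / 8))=-539 / 2300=-0.23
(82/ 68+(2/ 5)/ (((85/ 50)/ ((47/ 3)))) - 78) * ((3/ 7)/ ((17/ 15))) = -111855/ 4046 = -27.65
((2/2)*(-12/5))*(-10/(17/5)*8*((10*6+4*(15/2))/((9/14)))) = 134400/17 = 7905.88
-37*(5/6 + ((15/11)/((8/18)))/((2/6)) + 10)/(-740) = 529/528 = 1.00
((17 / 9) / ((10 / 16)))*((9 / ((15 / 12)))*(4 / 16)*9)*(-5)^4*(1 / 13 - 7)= -211846.15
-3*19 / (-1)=57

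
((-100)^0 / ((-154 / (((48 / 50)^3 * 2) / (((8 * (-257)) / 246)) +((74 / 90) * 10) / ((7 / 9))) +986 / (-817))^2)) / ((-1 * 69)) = -0.00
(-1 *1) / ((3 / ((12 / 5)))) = -4 / 5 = -0.80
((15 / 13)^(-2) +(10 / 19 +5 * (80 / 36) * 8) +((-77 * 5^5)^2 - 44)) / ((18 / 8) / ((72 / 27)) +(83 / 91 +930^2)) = 80087820376357248 / 1196332108675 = 66944.47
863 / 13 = 66.38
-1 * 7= -7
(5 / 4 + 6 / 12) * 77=539 / 4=134.75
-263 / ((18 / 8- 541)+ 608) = -1052 / 277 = -3.80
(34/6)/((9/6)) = 34/9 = 3.78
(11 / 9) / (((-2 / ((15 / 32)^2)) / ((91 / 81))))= -25025 / 165888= -0.15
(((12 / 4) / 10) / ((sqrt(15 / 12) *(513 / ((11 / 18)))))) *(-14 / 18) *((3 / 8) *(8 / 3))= -0.00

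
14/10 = 7/5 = 1.40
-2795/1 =-2795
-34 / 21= -1.62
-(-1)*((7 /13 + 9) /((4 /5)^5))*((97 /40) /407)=0.17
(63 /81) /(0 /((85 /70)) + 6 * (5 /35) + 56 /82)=2009 /3978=0.51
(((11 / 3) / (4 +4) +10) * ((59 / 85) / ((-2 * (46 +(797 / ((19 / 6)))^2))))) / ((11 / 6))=-5346049 / 171173292400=-0.00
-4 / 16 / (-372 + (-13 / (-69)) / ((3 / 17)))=207 / 307132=0.00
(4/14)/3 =2/21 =0.10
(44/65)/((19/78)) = 264/95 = 2.78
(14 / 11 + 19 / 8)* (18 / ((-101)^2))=0.01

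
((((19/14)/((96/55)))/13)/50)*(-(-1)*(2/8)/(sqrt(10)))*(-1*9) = -627*sqrt(10)/2329600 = -0.00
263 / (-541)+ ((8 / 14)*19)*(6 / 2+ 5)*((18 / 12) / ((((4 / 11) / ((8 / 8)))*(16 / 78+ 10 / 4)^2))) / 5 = 7845125747 / 843005135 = 9.31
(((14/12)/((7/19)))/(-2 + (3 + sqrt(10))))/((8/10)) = -95/216 + 95 *sqrt(10)/216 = 0.95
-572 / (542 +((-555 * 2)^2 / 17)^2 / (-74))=82654 / 10257154181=0.00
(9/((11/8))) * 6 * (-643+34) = -263088/11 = -23917.09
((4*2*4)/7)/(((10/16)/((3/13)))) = 768/455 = 1.69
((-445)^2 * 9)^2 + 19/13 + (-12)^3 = 41292237335680/13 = 3176325948898.46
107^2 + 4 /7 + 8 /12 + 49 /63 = 721414 /63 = 11451.02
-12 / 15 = -4 / 5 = -0.80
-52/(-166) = 26/83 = 0.31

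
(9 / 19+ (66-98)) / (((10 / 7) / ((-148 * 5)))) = 310282 / 19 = 16330.63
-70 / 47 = -1.49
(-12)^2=144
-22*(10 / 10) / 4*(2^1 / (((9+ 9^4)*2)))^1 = -11 / 13140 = -0.00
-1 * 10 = -10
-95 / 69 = -1.38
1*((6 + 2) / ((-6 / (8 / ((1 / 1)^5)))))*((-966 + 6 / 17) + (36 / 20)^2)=10265.68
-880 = -880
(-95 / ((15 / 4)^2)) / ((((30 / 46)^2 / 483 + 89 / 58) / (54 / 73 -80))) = 8688835089088 / 24914724435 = 348.74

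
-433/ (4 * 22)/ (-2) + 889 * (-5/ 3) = -781021/ 528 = -1479.21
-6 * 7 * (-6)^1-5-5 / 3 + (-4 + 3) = 733 / 3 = 244.33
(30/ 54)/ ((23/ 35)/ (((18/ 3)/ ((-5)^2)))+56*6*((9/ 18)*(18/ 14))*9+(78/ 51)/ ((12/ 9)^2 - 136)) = 71876/ 251861271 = 0.00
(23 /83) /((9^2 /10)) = 230 /6723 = 0.03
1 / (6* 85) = 1 / 510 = 0.00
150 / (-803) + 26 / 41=0.45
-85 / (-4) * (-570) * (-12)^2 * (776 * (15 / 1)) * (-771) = 15653218248000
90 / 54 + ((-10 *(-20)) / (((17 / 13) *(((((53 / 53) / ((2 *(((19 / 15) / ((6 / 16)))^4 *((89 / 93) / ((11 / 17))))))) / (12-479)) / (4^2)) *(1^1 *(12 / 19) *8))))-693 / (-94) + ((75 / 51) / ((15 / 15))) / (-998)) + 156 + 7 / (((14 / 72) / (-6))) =-17478966834735230877233 / 200703182850225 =-87088637.99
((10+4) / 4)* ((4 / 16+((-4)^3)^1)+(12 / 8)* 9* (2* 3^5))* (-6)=-545769 / 4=-136442.25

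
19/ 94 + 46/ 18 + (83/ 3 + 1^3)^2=232519/ 282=824.54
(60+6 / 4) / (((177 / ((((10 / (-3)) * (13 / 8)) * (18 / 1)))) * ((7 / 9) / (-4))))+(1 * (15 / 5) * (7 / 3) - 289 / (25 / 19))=-396633 / 10325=-38.41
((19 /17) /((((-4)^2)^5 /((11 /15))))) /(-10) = -209 /2673868800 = -0.00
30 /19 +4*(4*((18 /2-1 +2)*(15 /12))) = 3830 /19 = 201.58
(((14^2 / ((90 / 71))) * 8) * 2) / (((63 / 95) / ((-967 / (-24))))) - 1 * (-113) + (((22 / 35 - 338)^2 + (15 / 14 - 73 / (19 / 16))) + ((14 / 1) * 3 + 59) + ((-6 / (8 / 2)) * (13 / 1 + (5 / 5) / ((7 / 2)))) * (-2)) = 2989937566351 / 11311650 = 264323.73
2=2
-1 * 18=-18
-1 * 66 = -66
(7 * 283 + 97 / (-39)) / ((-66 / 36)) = -154324 / 143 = -1079.19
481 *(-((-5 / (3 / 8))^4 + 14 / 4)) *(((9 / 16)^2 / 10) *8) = -2462992727 / 640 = -3848426.14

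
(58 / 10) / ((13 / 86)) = 2494 / 65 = 38.37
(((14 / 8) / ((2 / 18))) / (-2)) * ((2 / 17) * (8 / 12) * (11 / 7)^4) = -43923 / 11662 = -3.77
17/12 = 1.42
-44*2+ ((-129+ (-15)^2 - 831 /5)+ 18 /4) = -153.70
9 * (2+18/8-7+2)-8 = -59/4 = -14.75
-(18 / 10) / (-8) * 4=9 / 10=0.90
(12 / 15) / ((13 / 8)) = 32 / 65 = 0.49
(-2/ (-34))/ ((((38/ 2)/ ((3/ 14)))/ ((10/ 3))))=5/ 2261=0.00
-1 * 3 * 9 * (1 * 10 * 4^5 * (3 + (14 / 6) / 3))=-1044480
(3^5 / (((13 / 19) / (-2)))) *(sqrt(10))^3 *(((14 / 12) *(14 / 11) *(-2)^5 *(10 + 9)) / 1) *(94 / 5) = 17239557888 *sqrt(10) / 143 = 381232648.81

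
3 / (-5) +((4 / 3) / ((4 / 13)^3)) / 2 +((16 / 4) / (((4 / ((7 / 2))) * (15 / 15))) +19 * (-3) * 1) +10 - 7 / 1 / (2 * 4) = -10603 / 480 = -22.09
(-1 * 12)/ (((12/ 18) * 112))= -9/ 56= -0.16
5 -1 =4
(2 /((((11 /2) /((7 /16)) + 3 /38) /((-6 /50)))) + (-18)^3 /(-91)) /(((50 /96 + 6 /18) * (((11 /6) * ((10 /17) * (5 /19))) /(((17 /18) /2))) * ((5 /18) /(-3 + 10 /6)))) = -258545323787904 /431571765625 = -599.08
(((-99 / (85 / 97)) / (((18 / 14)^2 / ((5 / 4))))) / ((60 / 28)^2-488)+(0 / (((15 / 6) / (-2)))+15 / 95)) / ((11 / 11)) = 92164805 / 275432436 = 0.33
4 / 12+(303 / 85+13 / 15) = 4.76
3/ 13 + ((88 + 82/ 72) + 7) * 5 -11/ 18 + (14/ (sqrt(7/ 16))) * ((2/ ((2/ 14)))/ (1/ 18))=74929/ 156 + 2016 * sqrt(7)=5814.15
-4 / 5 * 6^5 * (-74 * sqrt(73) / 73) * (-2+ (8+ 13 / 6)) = 18797184 * sqrt(73) / 365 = 440008.80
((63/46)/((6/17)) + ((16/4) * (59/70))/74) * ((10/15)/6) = 467743/1072260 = 0.44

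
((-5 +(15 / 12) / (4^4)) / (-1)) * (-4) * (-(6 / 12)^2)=5115 / 1024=5.00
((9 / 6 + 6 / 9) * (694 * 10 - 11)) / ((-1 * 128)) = -90077 / 768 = -117.29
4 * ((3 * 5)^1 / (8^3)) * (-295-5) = -1125 / 32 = -35.16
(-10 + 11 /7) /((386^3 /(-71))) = 0.00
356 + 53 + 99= 508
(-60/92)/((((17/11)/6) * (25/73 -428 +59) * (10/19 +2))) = 228855/84180736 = 0.00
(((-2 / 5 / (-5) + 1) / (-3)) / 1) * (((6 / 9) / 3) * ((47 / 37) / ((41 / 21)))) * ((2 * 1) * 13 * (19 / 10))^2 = -120431766 / 948125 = -127.02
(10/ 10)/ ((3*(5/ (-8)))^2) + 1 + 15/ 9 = 664/ 225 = 2.95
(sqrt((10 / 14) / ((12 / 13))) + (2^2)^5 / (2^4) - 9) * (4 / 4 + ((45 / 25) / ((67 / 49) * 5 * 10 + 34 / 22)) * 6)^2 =584140561 * sqrt(1365) / 18407517450 + 6425546171 / 87654845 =74.48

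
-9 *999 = -8991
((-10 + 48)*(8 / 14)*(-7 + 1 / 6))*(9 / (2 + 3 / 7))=-9348 / 17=-549.88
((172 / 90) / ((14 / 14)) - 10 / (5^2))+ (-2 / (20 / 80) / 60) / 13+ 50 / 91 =8396 / 4095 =2.05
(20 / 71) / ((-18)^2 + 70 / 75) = 150 / 173027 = 0.00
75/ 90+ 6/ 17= 121/ 102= 1.19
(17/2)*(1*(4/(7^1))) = 34/7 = 4.86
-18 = -18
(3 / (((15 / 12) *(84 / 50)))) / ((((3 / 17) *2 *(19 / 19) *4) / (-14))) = -85 / 6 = -14.17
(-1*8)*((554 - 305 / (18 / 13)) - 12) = -23164 / 9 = -2573.78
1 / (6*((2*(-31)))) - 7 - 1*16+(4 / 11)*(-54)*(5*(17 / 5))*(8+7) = -20583887 / 4092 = -5030.28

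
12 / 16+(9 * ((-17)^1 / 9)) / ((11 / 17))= -1123 / 44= -25.52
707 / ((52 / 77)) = 54439 / 52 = 1046.90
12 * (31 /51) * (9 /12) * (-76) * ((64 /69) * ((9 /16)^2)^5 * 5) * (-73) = 749606344448985 /1679332212736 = 446.37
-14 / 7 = -2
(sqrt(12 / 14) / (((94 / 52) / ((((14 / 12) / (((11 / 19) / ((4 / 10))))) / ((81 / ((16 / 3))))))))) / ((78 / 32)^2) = 155648*sqrt(42) / 220482405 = 0.00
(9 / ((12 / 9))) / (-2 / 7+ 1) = 189 / 20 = 9.45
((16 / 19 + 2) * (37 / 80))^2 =998001 / 577600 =1.73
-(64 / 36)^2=-256 / 81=-3.16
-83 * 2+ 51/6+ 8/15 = -4709/30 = -156.97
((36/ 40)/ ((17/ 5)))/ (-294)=-3/ 3332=-0.00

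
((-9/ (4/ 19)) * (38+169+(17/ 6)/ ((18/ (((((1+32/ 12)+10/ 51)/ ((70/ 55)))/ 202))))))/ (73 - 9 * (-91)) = -9.92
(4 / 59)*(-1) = -4 / 59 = -0.07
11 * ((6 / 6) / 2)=5.50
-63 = -63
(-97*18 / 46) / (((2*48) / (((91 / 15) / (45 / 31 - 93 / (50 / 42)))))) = 1368185 / 43731648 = 0.03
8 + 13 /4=45 /4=11.25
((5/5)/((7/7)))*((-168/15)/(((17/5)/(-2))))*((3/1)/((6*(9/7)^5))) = 941192/1003833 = 0.94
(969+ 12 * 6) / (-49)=-21.24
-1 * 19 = -19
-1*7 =-7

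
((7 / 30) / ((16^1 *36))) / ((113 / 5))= 7 / 390528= 0.00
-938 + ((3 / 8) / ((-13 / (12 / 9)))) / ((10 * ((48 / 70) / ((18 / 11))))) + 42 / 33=-2143253 / 2288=-936.74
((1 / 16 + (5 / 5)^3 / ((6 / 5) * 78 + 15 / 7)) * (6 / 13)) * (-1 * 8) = -3911 / 14521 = -0.27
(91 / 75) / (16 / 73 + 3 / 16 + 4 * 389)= 106288 / 136341225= 0.00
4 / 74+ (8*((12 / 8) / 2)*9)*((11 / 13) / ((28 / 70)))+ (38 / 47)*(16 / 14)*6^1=18962803 / 158249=119.83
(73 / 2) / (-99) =-73 / 198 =-0.37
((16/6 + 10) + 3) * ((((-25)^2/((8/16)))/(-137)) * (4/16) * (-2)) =29375/411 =71.47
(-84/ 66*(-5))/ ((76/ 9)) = 315/ 418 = 0.75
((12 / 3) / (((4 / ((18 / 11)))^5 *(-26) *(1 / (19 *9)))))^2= 101957062669641 / 1122156737937664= 0.09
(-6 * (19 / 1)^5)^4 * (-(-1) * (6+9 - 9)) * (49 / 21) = 682032478413713865460244024544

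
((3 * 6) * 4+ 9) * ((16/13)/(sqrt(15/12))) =2592 * sqrt(5)/65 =89.17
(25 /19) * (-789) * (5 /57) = -32875 /361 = -91.07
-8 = -8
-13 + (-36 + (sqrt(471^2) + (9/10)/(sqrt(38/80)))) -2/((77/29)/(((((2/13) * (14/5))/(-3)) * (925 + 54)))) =9 * sqrt(190)/95 + 102938/195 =529.19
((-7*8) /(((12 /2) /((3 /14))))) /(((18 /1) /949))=-949 /9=-105.44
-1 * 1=-1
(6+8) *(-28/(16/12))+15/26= -7629/26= -293.42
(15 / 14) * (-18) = -135 / 7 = -19.29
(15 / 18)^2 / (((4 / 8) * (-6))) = -25 / 108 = -0.23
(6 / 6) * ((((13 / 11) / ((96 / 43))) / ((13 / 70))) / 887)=1505 / 468336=0.00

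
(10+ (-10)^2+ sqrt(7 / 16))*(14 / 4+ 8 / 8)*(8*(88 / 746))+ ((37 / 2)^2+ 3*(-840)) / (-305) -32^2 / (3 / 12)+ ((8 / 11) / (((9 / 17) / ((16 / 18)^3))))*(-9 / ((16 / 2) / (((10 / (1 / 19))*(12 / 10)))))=-4706405352701 / 1216375380+ 396*sqrt(7) / 373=-3866.40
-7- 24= -31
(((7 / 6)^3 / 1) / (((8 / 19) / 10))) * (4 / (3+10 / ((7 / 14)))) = 32585 / 4968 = 6.56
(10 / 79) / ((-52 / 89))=-445 / 2054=-0.22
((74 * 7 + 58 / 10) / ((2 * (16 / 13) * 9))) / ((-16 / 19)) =-71877 / 2560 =-28.08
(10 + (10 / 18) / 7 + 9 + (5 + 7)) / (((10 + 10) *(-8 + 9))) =979 / 630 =1.55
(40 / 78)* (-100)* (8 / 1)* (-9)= 48000 / 13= 3692.31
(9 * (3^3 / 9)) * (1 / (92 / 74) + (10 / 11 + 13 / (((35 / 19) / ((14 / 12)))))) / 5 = 339732 / 6325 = 53.71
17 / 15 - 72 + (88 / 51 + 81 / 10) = -10377 / 170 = -61.04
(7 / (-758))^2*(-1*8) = -98 / 143641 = -0.00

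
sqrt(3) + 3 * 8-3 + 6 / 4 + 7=sqrt(3) + 59 / 2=31.23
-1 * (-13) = 13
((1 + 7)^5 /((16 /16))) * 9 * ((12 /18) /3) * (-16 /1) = -1048576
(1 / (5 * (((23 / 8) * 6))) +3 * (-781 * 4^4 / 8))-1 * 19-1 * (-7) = -25870856 / 345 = -74987.99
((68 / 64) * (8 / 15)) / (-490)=-17 / 14700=-0.00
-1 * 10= -10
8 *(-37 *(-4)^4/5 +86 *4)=-62016/5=-12403.20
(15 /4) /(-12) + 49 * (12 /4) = 2347 /16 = 146.69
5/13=0.38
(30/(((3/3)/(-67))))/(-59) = 2010/59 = 34.07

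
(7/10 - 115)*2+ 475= 1232/5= 246.40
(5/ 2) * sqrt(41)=5 * sqrt(41)/ 2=16.01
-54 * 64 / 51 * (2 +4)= -6912 / 17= -406.59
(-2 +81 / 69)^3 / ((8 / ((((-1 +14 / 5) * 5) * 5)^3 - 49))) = -6417.88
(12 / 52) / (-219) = -1 / 949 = -0.00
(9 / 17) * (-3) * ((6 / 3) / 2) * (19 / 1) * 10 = -5130 / 17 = -301.76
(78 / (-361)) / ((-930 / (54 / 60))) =0.00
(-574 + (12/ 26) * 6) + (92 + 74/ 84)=-478.35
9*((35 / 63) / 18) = 5 / 18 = 0.28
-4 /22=-2 /11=-0.18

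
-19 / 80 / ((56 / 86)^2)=-35131 / 62720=-0.56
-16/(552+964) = -4/379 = -0.01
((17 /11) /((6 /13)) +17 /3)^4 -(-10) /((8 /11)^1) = 125594603245 /18974736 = 6619.04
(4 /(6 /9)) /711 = 0.01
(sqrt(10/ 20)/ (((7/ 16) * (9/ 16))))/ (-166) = -64 * sqrt(2)/ 5229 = -0.02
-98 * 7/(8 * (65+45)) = -343/440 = -0.78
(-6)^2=36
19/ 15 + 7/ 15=26/ 15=1.73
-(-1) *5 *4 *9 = 180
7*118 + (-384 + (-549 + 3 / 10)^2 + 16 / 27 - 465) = 812833063 / 2700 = 301049.28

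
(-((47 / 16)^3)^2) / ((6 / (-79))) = 851558010991 / 100663296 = 8459.47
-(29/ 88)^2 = -841/ 7744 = -0.11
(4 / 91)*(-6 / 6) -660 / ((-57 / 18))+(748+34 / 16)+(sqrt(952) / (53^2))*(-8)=13258001 / 13832 -16*sqrt(238) / 2809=958.41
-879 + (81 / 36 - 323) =-4799 / 4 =-1199.75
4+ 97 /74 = 393 /74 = 5.31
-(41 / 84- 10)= 799 / 84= 9.51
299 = 299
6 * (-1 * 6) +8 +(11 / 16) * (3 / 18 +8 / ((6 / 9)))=-1885 / 96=-19.64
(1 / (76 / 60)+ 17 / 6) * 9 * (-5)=-163.03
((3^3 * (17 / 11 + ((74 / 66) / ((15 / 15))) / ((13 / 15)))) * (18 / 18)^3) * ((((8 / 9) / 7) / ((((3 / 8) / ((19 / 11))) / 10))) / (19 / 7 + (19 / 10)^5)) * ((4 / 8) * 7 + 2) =12992000000 / 144751321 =89.75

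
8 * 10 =80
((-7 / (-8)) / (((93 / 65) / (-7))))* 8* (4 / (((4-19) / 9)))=2548 / 31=82.19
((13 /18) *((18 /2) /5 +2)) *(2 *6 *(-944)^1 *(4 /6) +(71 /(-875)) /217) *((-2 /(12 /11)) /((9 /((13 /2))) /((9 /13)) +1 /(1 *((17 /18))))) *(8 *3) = 5094774860263 /17088750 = 298136.19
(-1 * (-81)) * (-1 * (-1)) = 81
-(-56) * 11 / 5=616 / 5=123.20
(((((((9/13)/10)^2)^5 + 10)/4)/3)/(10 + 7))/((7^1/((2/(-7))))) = -1969407026414783826343/984309631801860000000000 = -0.00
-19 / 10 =-1.90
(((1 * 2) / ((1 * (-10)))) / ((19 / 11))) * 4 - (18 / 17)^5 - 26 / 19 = -426564078 / 134886415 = -3.16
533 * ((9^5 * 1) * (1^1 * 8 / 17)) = 251784936 / 17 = 14810878.59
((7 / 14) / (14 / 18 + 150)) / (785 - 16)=9 / 2087066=0.00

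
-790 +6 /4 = -1577 /2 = -788.50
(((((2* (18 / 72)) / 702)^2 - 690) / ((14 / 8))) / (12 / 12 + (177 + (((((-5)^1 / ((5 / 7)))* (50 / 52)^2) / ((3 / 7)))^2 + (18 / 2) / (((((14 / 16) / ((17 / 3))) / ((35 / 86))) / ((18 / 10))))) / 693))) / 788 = -108725434360543 / 38763098543181231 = -0.00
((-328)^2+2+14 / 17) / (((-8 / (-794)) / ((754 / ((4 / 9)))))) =307958635062 / 17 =18115213827.18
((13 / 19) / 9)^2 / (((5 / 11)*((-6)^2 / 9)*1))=1859 / 584820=0.00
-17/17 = -1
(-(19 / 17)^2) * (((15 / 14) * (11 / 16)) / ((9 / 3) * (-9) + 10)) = 59565 / 1100512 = 0.05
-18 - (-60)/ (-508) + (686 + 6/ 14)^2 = 2932066426/ 6223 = 471166.07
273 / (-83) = -3.29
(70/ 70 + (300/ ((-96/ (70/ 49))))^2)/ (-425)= -16409/ 333200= -0.05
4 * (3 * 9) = 108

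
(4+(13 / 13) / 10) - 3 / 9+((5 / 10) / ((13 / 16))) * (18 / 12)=4.69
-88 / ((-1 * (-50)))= -44 / 25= -1.76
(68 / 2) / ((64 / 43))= 731 / 32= 22.84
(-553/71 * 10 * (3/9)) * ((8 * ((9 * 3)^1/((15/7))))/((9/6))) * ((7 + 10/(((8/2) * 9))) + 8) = -17032400/639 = -26654.77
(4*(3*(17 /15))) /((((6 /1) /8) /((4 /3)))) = 1088 /45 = 24.18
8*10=80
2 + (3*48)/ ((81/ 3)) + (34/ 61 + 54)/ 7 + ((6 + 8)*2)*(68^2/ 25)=166338082/ 32025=5194.01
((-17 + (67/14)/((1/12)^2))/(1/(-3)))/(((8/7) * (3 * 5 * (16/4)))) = -941/32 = -29.41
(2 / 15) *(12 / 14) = 4 / 35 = 0.11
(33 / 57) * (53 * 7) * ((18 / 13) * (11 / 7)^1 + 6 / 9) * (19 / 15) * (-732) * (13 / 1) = -110387552 / 15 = -7359170.13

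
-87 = -87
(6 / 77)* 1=6 / 77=0.08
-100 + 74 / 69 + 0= -6826 / 69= -98.93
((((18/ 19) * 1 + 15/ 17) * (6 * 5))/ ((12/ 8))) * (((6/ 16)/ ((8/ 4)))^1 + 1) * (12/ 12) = 2955/ 68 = 43.46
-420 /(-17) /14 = 1.76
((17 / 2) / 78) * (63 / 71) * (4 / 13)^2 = 1428 / 155987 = 0.01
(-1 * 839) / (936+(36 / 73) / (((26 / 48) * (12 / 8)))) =-796211 / 888840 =-0.90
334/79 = 4.23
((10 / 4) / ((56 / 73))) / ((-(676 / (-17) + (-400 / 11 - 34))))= 68255 / 2306528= 0.03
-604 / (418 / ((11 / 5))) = -302 / 95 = -3.18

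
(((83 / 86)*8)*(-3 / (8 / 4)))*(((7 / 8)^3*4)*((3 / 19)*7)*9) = -16141923 / 52288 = -308.71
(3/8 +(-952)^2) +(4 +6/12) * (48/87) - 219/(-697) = 146553494935/161704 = 906307.17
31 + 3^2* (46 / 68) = 1261 / 34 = 37.09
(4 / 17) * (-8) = -32 / 17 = -1.88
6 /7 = 0.86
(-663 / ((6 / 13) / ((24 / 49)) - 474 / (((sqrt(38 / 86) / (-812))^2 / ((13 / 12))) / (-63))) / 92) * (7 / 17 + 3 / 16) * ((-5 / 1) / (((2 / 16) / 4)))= 15701790 / 1096964797948229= 0.00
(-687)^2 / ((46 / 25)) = 11799225 / 46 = 256504.89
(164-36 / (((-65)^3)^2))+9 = 13047468078089 / 75418890625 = 173.00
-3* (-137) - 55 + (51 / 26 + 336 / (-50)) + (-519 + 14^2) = 18357 / 650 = 28.24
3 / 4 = 0.75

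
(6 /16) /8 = 3 /64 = 0.05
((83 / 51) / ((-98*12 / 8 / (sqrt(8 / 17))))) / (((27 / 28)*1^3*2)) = -332*sqrt(34) / 491589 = -0.00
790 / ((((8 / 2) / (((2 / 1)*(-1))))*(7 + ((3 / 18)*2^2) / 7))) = -8295 / 149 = -55.67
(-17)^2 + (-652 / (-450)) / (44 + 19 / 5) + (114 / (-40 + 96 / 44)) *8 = 74078161 / 279630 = 264.91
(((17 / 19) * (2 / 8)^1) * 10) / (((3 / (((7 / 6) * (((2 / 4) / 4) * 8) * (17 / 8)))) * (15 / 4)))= 2023 / 4104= 0.49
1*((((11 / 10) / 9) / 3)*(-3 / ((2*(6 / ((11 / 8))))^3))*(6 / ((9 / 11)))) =-161051 / 119439360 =-0.00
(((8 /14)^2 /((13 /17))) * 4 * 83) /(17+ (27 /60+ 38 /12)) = 5418240 /787969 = 6.88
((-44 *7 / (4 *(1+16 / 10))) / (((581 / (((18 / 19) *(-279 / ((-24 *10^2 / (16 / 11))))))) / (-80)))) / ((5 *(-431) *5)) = -13392 / 220898275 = -0.00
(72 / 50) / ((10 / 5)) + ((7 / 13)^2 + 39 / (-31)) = -32498 / 130975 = -0.25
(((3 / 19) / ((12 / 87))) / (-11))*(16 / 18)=-58 / 627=-0.09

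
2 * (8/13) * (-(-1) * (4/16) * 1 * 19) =76/13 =5.85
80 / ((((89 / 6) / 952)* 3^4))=152320 / 2403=63.39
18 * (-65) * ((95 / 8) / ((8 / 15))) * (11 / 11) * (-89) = 74192625 / 32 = 2318519.53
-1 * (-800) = 800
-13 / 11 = -1.18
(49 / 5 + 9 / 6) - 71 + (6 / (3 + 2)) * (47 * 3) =219 / 2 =109.50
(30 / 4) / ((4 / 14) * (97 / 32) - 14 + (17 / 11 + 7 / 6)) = -27720 / 38519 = -0.72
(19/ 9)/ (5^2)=19/ 225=0.08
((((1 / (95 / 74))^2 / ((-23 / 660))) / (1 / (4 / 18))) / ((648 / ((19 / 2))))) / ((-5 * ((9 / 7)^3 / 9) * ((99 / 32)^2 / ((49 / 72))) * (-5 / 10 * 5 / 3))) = -11780496896 / 2873966497875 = -0.00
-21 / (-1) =21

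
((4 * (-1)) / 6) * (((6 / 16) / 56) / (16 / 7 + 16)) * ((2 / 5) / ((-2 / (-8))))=-1 / 2560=-0.00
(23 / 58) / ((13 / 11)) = 253 / 754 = 0.34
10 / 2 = 5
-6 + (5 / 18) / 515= -6.00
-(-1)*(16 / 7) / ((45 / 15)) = 16 / 21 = 0.76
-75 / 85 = -15 / 17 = -0.88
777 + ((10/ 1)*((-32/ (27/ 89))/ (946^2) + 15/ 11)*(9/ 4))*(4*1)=603878129/ 671187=899.72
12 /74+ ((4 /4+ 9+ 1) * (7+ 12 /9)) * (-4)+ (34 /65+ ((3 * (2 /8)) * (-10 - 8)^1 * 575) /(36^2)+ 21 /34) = -485849033 /1308320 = -371.35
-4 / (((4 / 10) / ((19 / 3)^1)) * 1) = -190 / 3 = -63.33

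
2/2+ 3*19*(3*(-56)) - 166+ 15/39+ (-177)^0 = -126615/13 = -9739.62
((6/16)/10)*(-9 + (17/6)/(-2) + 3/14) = -857/2240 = -0.38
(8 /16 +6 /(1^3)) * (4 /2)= 13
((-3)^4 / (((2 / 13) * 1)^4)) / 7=2313441 / 112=20655.72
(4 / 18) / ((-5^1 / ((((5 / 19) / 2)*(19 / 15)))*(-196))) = 1 / 26460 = 0.00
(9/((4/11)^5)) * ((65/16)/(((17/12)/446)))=63029724615/34816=1810366.63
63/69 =21/23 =0.91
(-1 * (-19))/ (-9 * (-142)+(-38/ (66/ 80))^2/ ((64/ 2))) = 20691/ 1463942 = 0.01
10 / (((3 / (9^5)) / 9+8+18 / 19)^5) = 4319535169304714662779462212121930 / 24769371476274225394348932148172634049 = 0.00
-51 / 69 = -17 / 23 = -0.74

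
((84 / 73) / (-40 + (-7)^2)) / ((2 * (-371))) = -2 / 11607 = -0.00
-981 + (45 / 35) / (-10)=-68679 / 70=-981.13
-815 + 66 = -749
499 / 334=1.49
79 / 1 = 79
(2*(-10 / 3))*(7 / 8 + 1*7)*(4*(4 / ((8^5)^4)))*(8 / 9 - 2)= 175 / 216172782113783808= 0.00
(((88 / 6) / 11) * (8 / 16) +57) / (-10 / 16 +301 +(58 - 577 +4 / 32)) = -346 / 1311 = -0.26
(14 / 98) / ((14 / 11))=11 / 98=0.11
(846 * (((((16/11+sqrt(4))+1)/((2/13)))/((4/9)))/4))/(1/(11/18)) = 269451/32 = 8420.34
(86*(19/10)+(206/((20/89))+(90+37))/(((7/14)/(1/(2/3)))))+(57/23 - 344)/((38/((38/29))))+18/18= 4380487/1334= 3283.72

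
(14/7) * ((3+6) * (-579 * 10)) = -104220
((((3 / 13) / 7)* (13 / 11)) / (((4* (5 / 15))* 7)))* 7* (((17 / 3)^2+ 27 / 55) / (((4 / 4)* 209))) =8069 / 1770230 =0.00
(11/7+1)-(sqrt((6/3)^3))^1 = 18/7-2*sqrt(2) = -0.26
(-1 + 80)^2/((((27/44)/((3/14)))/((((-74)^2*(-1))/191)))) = -751865752/12033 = -62483.65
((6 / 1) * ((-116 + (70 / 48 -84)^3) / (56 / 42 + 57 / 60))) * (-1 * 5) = 194394068125 / 26304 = 7390285.44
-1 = -1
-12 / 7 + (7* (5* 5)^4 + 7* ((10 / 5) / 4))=38281275 / 14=2734376.79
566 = 566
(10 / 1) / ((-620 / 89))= -89 / 62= -1.44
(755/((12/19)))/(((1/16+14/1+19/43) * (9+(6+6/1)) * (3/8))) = 19738720/1886031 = 10.47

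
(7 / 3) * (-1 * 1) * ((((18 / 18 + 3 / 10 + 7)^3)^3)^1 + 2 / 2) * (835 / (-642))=24281462175194970123 / 42800000000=567323882.60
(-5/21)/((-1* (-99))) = -5/2079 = -0.00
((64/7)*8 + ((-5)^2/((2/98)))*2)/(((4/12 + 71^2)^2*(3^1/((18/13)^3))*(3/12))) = 77253588/219857584219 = 0.00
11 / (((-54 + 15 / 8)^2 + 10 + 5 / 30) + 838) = 2112 / 684515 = 0.00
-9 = -9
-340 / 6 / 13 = -4.36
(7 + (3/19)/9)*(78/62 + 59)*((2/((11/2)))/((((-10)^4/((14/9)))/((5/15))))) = 104608/13119975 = 0.01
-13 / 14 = -0.93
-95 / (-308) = 95 / 308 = 0.31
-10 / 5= -2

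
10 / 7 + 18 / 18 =17 / 7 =2.43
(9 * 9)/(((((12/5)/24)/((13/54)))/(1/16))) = 195/16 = 12.19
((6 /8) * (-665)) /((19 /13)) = -1365 /4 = -341.25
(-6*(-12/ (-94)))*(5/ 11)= -180/ 517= -0.35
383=383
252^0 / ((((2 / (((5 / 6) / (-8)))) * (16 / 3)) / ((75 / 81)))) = -125 / 13824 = -0.01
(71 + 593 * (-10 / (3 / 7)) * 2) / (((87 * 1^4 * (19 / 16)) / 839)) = -1111601168 / 4959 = -224158.33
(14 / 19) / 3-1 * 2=-100 / 57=-1.75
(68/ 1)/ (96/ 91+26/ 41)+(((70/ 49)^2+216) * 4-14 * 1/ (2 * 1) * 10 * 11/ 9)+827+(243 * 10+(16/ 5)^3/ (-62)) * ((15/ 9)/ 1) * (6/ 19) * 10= 14440.56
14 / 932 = 7 / 466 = 0.02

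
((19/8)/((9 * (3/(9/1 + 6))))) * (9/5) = 19/8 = 2.38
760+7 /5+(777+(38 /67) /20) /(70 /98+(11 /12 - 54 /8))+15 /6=88174217 /144050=612.11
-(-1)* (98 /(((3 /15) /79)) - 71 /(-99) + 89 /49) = 187794500 /4851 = 38712.53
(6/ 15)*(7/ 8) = 7/ 20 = 0.35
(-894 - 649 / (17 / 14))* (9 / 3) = -72852 / 17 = -4285.41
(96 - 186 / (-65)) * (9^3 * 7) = 32791878 / 65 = 504490.43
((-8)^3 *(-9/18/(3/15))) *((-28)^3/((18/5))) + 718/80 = -2809852769/360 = -7805146.58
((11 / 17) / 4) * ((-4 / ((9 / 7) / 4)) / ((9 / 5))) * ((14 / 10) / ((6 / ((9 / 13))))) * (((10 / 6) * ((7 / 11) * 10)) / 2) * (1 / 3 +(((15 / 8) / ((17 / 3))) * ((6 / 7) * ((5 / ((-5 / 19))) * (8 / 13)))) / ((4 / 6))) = 52768100 / 11868363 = 4.45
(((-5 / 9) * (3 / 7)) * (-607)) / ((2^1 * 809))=3035 / 33978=0.09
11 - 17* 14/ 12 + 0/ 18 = -53/ 6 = -8.83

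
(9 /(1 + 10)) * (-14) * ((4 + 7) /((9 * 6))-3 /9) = 49 /33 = 1.48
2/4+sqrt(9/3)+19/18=14/9+sqrt(3)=3.29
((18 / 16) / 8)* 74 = 333 / 32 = 10.41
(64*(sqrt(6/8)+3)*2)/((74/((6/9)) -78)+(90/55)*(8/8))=14.29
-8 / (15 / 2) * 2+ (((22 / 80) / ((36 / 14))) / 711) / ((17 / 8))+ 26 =25962953 / 1087830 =23.87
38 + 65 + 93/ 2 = 299/ 2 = 149.50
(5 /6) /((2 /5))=25 /12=2.08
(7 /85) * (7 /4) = 49 /340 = 0.14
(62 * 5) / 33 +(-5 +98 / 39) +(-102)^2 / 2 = 2234621 / 429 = 5208.91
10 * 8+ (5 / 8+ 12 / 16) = 651 / 8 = 81.38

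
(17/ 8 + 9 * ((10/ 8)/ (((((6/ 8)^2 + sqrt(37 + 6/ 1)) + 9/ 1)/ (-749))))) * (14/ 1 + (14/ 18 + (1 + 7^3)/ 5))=-43510.36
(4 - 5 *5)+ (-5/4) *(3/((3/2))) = -47/2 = -23.50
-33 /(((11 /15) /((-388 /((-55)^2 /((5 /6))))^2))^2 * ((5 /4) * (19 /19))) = -5665873984 /884230384125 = -0.01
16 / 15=1.07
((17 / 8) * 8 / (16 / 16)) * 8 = 136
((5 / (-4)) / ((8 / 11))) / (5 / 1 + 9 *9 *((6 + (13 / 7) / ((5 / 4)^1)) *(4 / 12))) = -175 / 21088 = -0.01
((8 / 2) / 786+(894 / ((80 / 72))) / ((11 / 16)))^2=639924751066756 / 467208225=1369677.84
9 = 9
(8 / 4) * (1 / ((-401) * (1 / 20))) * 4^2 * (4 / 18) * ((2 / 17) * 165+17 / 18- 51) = 6001280 / 552177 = 10.87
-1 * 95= -95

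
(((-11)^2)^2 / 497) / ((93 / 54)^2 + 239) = 431244 / 3542119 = 0.12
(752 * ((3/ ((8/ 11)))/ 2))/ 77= 141/ 7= 20.14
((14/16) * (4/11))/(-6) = -7/132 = -0.05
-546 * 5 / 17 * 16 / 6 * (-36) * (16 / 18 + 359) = 94319680 / 17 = 5548216.47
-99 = -99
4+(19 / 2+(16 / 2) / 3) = 97 / 6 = 16.17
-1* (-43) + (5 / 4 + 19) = 253 / 4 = 63.25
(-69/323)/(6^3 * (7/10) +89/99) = -0.00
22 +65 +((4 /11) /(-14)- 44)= 3309 /77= 42.97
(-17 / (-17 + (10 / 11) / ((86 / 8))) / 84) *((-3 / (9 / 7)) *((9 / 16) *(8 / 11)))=-731 / 64008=-0.01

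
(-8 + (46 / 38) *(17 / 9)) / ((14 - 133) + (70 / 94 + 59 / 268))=12306292 / 254237841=0.05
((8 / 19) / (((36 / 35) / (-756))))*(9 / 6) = -8820 / 19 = -464.21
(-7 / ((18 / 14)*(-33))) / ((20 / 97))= 4753 / 5940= 0.80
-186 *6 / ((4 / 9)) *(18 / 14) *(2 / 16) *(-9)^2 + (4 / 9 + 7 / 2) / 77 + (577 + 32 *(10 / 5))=-177667393 / 5544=-32046.79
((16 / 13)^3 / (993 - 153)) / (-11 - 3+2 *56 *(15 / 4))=256 / 46829055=0.00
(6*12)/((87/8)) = 192/29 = 6.62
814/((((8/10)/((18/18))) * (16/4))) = 2035/8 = 254.38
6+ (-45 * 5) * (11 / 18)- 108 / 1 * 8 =-1991 / 2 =-995.50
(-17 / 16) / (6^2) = -17 / 576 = -0.03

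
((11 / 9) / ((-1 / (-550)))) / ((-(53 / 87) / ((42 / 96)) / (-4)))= 614075 / 318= 1931.05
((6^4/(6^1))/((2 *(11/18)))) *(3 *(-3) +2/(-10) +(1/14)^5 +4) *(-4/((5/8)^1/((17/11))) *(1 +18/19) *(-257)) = -4394337411844008/965982325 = -4549086.77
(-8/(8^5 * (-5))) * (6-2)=1/5120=0.00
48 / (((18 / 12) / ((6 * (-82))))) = -15744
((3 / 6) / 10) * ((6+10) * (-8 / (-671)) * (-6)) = -0.06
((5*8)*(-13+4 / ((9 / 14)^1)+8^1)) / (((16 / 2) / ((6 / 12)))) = 55 / 18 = 3.06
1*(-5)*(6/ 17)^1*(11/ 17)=-330/ 289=-1.14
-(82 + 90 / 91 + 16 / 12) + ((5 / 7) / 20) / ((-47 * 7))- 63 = -52928243 / 359268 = -147.32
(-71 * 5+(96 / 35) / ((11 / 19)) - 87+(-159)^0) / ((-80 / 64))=671844 / 1925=349.01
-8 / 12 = -2 / 3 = -0.67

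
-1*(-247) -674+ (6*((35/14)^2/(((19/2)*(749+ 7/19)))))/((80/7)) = -4632091/10848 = -427.00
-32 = -32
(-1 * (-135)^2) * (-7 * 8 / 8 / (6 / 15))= 637875 / 2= 318937.50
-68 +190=122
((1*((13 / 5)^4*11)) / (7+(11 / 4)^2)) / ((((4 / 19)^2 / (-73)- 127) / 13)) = -1722104459504 / 487384594375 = -3.53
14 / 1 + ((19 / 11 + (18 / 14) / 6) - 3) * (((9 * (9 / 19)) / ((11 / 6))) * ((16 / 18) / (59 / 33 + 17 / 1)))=3148304 / 226765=13.88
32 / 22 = 16 / 11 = 1.45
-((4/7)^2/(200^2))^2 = -1/15006250000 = -0.00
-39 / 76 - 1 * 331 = -25195 / 76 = -331.51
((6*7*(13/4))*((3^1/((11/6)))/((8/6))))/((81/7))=637/44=14.48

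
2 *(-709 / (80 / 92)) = -16307 / 10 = -1630.70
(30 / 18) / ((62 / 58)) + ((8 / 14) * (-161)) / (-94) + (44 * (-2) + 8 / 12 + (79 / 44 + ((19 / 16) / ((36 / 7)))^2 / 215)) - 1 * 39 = -139474453092317 / 1143235399680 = -122.00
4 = 4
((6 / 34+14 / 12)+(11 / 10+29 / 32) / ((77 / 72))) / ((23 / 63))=758487 / 86020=8.82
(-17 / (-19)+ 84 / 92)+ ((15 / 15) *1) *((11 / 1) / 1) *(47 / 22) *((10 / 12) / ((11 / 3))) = 7.15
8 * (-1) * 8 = -64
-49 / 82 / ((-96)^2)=-0.00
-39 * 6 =-234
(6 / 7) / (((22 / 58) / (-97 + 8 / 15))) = -83926 / 385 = -217.99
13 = 13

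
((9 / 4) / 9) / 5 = 1 / 20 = 0.05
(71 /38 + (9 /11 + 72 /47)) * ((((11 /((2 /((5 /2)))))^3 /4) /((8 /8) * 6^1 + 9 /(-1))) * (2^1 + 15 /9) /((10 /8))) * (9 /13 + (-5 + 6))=-30335053925 /6686784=-4536.57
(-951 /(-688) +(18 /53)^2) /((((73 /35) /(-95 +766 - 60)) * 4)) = 61893985335 /564316864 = 109.68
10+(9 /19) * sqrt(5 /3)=3 * sqrt(15) /19+10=10.61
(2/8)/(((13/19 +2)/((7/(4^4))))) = 133/52224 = 0.00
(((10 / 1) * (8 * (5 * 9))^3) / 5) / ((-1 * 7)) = -93312000 / 7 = -13330285.71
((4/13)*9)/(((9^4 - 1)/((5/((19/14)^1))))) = 63/40508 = 0.00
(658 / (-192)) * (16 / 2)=-329 / 12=-27.42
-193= -193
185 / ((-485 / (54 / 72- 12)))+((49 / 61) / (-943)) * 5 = 95680735 / 22318924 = 4.29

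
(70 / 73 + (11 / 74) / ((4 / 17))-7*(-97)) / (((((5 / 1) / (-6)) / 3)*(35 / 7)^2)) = -98.01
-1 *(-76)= 76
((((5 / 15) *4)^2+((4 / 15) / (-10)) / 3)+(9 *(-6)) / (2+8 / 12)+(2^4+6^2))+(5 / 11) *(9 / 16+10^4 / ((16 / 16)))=181337473 / 39600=4579.23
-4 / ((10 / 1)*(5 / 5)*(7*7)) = -2 / 245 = -0.01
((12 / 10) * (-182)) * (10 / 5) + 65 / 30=-13039 / 30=-434.63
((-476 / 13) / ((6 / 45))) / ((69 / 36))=-42840 / 299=-143.28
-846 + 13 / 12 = -10139 / 12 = -844.92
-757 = -757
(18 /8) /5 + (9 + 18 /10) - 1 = 41 /4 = 10.25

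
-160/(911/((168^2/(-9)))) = 501760/911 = 550.78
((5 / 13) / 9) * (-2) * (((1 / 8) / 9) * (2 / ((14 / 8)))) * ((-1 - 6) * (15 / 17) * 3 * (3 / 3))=50 / 1989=0.03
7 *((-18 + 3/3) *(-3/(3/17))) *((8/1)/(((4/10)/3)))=121380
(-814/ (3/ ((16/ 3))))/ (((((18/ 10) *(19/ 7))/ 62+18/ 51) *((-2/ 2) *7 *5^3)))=13727296/ 3583575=3.83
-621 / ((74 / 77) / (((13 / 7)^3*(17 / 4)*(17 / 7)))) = -4337227323 / 101528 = -42719.52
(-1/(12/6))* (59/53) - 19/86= -1772/2279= -0.78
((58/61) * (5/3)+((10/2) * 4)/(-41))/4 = 4115/15006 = 0.27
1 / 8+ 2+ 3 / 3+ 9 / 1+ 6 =145 / 8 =18.12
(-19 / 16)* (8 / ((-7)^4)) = -19 / 4802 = -0.00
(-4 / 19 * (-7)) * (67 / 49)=2.02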